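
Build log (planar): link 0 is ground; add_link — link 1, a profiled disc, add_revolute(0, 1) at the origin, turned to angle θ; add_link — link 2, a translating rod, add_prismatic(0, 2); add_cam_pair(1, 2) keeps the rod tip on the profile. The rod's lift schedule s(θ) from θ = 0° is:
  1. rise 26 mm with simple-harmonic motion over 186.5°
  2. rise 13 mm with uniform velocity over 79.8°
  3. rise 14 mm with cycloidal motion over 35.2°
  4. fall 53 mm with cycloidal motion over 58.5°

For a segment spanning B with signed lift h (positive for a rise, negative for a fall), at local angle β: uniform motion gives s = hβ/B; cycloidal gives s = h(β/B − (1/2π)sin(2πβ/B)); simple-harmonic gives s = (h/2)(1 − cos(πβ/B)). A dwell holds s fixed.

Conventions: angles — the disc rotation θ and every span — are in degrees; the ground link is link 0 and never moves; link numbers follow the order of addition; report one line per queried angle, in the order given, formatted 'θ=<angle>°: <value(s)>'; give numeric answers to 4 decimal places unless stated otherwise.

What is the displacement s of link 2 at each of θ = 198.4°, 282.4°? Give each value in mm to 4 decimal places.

seg 1 [0°–186.5°] simple-harmonic, h=26: full span → s += 26 → s = 26.0000
seg 2 [186.5°–266.3°] uniform, h=13: θ=198.4° here. β=11.9, B=79.8. 13·11.9/79.8 = 1.9386 → s = 27.9386
seg 2 [186.5°–266.3°] uniform, h=13: full span → s += 13 → s = 39.0000
seg 3 [266.3°–301.5°] cycloidal, h=14: θ=282.4° here. β=16.1, B=35.2. 14·(0.4574 − sin(2π·0.4574)/(2π)) = 5.8139 → s = 44.8139

θ=198.4°: 27.9386
θ=282.4°: 44.8139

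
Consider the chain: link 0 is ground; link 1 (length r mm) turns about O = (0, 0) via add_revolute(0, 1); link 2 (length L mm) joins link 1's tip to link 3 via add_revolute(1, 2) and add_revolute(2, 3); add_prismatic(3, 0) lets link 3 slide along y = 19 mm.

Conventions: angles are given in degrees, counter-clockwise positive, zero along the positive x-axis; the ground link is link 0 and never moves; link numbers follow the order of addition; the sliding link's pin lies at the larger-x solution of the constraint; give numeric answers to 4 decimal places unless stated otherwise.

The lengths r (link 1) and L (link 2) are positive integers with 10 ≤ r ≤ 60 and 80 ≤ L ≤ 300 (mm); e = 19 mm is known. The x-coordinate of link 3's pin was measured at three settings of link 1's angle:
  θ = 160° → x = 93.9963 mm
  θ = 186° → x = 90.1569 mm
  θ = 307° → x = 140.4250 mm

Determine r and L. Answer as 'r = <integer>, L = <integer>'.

constraint per measurement: (x − r cos θ)² + (r sin θ − e)² = L²
subtracting the θ₁ and θ₂ equations cancels the r² and L² terms:
r = (x₁² − x₂²) / (2[(x₁cos θ₁ + e sin θ₁) − (x₂cos θ₂ + e sin θ₂)]) = 36.0006 → r = 36
L² = (x₁ − r cos θ₁)² + (r sin θ₁ − e)² = 16384.0102 → L = 128.0000 → L = 128
check at θ₃=307°: x = 140.4250 (printed 140.4250) ✓

r = 36, L = 128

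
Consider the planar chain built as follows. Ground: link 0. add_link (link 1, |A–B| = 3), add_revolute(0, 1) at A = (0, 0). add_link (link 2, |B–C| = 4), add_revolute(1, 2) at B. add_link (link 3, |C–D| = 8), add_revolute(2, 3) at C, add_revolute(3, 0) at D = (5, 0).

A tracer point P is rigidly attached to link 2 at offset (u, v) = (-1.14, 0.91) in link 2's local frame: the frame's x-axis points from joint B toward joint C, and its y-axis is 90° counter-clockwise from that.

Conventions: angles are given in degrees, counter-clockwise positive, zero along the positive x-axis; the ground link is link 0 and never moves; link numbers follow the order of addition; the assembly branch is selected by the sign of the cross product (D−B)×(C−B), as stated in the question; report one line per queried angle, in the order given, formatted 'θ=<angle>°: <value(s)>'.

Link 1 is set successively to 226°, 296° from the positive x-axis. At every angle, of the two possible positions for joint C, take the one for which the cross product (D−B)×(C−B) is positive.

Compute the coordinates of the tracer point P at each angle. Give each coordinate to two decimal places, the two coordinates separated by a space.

A=(0,0), D=(5.00,0)
θ=226°: B = A + 3.00·(cos226°, sin226°) = (-2.0840, -2.1580)
θ=226°: |BD| = 7.4054
θ=226°: circle(B,4.00) ∩ circle(D,8.00): a=0.4618, h=3.9733
θ=226°:   candidates: C₊=(-2.8001,1.7774) cross=29.423; C₋=(-0.4844,-5.8242) cross=-29.423
θ=226°:   branch + wants cross > 0 → take C=(-2.8001,1.7774) (cross=29.423)
θ=226°: ex = (C−B)/|BC| = (-0.1790,0.9838); ey = (-0.9838,-0.1790)
θ=226°: P = B + -1.14·ex + 0.91·ey = (-2.7752,-3.4425)
θ=296°: B = A + 3.00·(cos296°, sin296°) = (1.3151, -2.6964)
θ=296°: |BD| = 4.5661
θ=296°: circle(B,4.00) ∩ circle(D,8.00): a=-2.9731, h=2.6759
θ=296°:   candidates: C₊=(-2.6645,-2.2926) cross=12.218; C₋=(0.4959,-6.6116) cross=-12.218
θ=296°:   branch + wants cross > 0 → take C=(-2.6645,-2.2926) (cross=12.218)
θ=296°: ex = (C−B)/|BC| = (-0.9949,0.1009); ey = (-0.1009,-0.9949)
θ=296°: P = B + -1.14·ex + 0.91·ey = (2.3574,-3.7168)

θ=226°: -2.78 -3.44
θ=296°: 2.36 -3.72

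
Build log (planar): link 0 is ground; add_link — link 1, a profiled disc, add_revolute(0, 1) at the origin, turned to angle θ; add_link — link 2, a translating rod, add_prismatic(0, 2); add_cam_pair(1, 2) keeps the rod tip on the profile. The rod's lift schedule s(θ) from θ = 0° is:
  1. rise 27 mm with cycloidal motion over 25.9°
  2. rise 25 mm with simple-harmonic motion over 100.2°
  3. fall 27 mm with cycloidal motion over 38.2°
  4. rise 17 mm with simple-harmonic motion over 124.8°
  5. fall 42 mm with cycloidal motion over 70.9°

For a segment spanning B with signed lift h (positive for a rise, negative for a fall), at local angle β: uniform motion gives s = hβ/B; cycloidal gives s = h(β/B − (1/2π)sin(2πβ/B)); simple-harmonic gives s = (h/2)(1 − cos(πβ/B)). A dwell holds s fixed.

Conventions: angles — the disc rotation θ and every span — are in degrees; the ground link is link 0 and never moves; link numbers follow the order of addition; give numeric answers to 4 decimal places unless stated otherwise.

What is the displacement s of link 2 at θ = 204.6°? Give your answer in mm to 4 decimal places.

seg 1 [0°–25.9°] cycloidal, h=27: full span → s += 27 → s = 27.0000
seg 2 [25.9°–126.1°] simple-harmonic, h=25: full span → s += 25 → s = 52.0000
seg 3 [126.1°–164.3°] cycloidal, h=-27: full span → s += -27 → s = 25.0000
seg 4 [164.3°–289.1°] simple-harmonic, h=17: θ=204.6° here. β=40.3, B=124.8. 17/2·(1 − cos(π·0.3229)) = 4.0114 → s = 29.0114

29.0114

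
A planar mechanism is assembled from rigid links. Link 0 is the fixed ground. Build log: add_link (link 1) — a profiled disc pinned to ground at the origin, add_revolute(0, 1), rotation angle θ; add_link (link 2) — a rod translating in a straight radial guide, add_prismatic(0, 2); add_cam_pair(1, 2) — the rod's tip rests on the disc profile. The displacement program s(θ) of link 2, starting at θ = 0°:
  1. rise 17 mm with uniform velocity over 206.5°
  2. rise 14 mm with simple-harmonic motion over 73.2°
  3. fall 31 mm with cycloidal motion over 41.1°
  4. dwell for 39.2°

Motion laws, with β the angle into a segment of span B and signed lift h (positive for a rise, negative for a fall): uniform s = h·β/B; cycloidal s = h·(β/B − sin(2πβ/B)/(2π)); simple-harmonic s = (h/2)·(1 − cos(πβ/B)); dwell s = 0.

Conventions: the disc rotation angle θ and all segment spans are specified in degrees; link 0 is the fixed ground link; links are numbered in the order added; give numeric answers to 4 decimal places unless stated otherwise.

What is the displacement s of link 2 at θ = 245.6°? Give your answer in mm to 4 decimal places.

seg 1 [0°–206.5°] uniform, h=17: full span → s += 17 → s = 17.0000
seg 2 [206.5°–279.7°] simple-harmonic, h=14: θ=245.6° here. β=39.1, B=73.2. 14/2·(1 − cos(π·0.5342)) = 7.7496 → s = 24.7496

24.7496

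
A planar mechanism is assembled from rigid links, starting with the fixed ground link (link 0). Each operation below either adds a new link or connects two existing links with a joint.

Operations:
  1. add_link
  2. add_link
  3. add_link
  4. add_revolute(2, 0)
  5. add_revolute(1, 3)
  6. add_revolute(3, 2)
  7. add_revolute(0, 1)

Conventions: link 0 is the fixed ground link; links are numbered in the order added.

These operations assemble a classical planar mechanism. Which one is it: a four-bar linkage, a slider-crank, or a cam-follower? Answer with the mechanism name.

links: 4 (incl. ground); joints: 4 revolute, 0 prismatic, 0 higher (cam) pair, forming one closed loop
4 links in a single 4R loop → four-bar linkage

four-bar linkage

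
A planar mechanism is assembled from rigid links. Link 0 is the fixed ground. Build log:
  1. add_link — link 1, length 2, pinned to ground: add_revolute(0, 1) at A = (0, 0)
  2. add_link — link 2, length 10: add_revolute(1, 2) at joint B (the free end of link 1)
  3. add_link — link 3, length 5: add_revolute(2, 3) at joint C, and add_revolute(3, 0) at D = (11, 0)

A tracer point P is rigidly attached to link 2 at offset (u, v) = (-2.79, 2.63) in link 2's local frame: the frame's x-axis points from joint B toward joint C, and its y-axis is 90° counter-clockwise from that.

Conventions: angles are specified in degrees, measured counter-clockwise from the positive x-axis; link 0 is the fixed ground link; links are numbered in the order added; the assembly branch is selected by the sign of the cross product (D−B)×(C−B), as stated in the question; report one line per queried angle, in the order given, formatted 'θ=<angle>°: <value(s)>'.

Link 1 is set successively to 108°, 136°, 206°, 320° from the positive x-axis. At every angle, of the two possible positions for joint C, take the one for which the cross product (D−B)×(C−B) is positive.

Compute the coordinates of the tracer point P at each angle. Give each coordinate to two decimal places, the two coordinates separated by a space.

A=(0,0), D=(11.00,0)
θ=108°: B = A + 2.00·(cos108°, sin108°) = (-0.6180, 1.9021)
θ=108°: |BD| = 11.7727
θ=108°: circle(B,10.00) ∩ circle(D,5.00): a=9.0717, h=4.2077
θ=108°:   candidates: C₊=(9.0143,4.5888) cross=49.536; C₋=(7.6546,-3.7160) cross=-49.536
θ=108°:   branch + wants cross > 0 → take C=(9.0143,4.5888) (cross=49.536)
θ=108°: ex = (C−B)/|BC| = (0.9632,0.2687); ey = (-0.2687,0.9632)
θ=108°: P = B + -2.79·ex + 2.63·ey = (-4.0120,3.6858)
θ=136°: B = A + 2.00·(cos136°, sin136°) = (-1.4387, 1.3893)
θ=136°: |BD| = 12.5160
θ=136°: circle(B,10.00) ∩ circle(D,5.00): a=9.2542, h=3.7895
θ=136°:   candidates: C₊=(8.1789,4.1282) cross=47.429; C₋=(7.3377,-3.4040) cross=-47.429
θ=136°:   branch + wants cross > 0 → take C=(8.1789,4.1282) (cross=47.429)
θ=136°: ex = (C−B)/|BC| = (0.9618,0.2739); ey = (-0.2739,0.9618)
θ=136°: P = B + -2.79·ex + 2.63·ey = (-4.8423,3.1546)
θ=206°: B = A + 2.00·(cos206°, sin206°) = (-1.7976, -0.8767)
θ=206°: |BD| = 12.8276
θ=206°: circle(B,10.00) ∩ circle(D,5.00): a=9.3372, h=3.5801
θ=206°:   candidates: C₊=(7.2731,3.3332) cross=45.924; C₋=(7.7625,-3.8103) cross=-45.924
θ=206°:   branch + wants cross > 0 → take C=(7.2731,3.3332) (cross=45.924)
θ=206°: ex = (C−B)/|BC| = (0.9071,0.4210); ey = (-0.4210,0.9071)
θ=206°: P = B + -2.79·ex + 2.63·ey = (-5.4355,0.3343)
θ=320°: B = A + 2.00·(cos320°, sin320°) = (1.5321, -1.2856)
θ=320°: |BD| = 9.5548
θ=320°: circle(B,10.00) ∩ circle(D,5.00): a=8.7021, h=4.9268
θ=320°:   candidates: C₊=(9.4922,4.7672) cross=47.074; C₋=(10.8180,-4.9967) cross=-47.074
θ=320°:   branch + wants cross > 0 → take C=(9.4922,4.7672) (cross=47.074)
θ=320°: ex = (C−B)/|BC| = (0.7960,0.6053); ey = (-0.6053,0.7960)
θ=320°: P = B + -2.79·ex + 2.63·ey = (-2.2807,-0.8808)

θ=108°: -4.01 3.69
θ=136°: -4.84 3.15
θ=206°: -5.44 0.33
θ=320°: -2.28 -0.88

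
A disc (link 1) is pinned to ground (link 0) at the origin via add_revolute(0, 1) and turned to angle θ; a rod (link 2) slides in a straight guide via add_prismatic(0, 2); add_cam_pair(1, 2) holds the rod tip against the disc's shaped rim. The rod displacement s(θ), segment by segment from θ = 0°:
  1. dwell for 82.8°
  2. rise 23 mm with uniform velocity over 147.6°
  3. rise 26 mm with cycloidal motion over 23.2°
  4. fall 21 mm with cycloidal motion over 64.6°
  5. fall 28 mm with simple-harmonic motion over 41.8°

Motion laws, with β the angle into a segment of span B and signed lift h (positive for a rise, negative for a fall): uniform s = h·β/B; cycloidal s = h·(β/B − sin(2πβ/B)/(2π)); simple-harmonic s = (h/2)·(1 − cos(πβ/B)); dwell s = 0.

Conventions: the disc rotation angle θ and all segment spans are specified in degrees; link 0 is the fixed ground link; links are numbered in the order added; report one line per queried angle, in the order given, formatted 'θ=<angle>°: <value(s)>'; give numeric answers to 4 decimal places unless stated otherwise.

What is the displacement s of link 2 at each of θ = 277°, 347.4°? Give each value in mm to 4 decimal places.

segment 1 (0° to 82.8°, dwell): s unchanged at 0.0000
segment 2 (82.8° to 230.4°, uniform, h = 23) is passed completely: s = 0.0000 + (23) = 23.0000
segment 3 (230.4° to 253.6°, cycloidal, h = 26) is passed completely: s = 23.0000 + (26) = 49.0000
θ = 277° falls in segment 4 (253.6° to 318.2°, cycloidal, h = -21): β = 277 − 253.6 = 23.4°, B = 64.6°; Δs = -21·(0.3622 − sin(2π·0.3622)/(2π)) = -5.0617; s = 49.0000 − 5.0617 = 43.9383
segment 4 (253.6° to 318.2°, cycloidal, h = -21) is passed completely: s = 49.0000 + (-21) = 28.0000
θ = 347.4° falls in segment 5 (318.2° to 360°, simple-harmonic, h = -28): β = 347.4 − 318.2 = 29.2°, B = 41.8°; Δs = -28/2·(1 − cos(π·0.6986)) = -22.1778; s = 28.0000 − 22.1778 = 5.8222

θ=277°: 43.9383
θ=347.4°: 5.8222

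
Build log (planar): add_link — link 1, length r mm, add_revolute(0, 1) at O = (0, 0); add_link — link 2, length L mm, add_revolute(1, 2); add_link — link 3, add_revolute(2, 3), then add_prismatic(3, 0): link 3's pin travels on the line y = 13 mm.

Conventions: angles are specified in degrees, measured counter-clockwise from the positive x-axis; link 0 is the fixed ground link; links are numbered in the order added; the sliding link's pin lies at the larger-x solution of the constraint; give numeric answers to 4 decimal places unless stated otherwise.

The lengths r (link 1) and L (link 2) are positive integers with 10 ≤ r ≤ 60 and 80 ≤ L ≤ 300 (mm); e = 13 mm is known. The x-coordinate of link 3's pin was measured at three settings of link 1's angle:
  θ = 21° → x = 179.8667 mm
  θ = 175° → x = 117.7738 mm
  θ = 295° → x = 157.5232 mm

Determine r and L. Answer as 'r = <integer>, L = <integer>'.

constraint per measurement: (x − r cos θ)² + (r sin θ − e)² = L²
subtracting the θ₁ and θ₂ equations cancels the r² and L² terms:
r = (x₁² − x₂²) / (2[(x₁cos θ₁ + e sin θ₁) − (x₂cos θ₂ + e sin θ₂)]) = 32.0000 → r = 32
L² = (x₁ − r cos θ₁)² + (r sin θ₁ − e)² = 22499.9857 → L = 150.0000 → L = 150
check at θ₃=295°: x = 157.5232 (printed 157.5232) ✓

r = 32, L = 150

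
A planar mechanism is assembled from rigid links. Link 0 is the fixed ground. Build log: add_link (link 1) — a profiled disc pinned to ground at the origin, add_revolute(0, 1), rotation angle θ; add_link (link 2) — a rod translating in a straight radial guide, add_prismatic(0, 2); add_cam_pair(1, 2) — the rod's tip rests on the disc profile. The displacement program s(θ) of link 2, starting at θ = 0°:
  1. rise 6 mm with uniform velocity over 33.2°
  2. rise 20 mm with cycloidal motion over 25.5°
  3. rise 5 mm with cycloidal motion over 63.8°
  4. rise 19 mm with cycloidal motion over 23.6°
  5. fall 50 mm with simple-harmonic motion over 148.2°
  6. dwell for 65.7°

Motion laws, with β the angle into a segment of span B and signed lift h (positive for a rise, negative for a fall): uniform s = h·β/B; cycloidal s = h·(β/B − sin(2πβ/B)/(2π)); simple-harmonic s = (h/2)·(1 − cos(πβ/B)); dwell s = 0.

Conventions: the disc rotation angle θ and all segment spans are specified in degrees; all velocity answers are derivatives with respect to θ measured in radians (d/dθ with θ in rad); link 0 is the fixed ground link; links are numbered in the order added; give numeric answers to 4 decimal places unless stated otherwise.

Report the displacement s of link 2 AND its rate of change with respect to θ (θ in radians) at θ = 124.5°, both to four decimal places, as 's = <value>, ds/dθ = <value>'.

seg 1 [0°–33.2°] uniform, h=6: full span → s += 6 → s = 6.0000
seg 2 [33.2°–58.7°] cycloidal, h=20: full span → s += 20 → s = 26.0000
seg 3 [58.7°–122.5°] cycloidal, h=5: full span → s += 5 → s = 31.0000
seg 4 [122.5°–146.1°] cycloidal, h=19: θ=124.5° here. β=2, B=23.6. 19·(0.0847 − sin(2π·0.0847)/(2π)) = 0.0750 → s = 31.0750
velocity in seg [122.5°–146.1°] (cycloidal), θ in radians: β = 2° = 0.0349 rad, B = 23.6° = 0.4119 rad; ds/dθ = (h/B)(1 − cos(2πβ/B)) = (19/0.4119)(1 − cos(2π·0.0847)) = 6.386228 mm/rad

s = 31.0750, ds/dθ = 6.3862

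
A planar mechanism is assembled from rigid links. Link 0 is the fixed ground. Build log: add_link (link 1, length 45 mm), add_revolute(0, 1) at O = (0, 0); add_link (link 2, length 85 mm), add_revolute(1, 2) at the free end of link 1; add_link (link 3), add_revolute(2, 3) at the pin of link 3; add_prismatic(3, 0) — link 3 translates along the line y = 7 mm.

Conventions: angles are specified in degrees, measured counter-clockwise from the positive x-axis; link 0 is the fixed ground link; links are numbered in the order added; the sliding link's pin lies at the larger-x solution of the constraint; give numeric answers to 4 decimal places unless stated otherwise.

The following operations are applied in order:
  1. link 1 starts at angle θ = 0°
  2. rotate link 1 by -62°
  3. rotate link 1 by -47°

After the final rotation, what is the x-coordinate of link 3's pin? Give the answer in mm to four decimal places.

geometry: r = 45 mm, L = 85 mm, e = 7 mm; θ starts at 0°
rotate link 1 by -62°: θ ← 0° -62° = -62°
rotate link 1 by -47°: θ ← -62° -47° = -109°
crank pin P = (r cos θ, r sin θ) = (-14.650567, -42.548336)
h = r sin θ − e = -42.548336 − 7 = -49.548336
x = r cos θ + √(L² − h²) = -14.650567 + 69.064914 = 54.414348

54.4143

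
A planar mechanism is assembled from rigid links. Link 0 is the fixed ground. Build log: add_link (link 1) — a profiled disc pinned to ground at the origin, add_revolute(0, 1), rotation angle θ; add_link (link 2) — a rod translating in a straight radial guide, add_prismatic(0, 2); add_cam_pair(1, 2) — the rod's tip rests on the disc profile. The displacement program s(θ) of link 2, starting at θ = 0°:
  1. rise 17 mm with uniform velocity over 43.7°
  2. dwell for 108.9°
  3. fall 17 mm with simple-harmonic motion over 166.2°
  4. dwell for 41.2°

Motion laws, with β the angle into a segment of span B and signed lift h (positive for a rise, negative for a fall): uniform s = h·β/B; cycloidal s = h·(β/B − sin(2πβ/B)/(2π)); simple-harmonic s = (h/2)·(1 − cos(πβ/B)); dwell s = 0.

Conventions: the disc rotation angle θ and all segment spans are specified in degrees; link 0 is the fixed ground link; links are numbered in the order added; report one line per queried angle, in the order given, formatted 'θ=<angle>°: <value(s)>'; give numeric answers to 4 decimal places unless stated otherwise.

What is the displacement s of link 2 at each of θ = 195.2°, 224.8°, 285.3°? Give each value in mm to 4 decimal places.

seg 1 [0°–43.7°] uniform, h=17: full span → s += 17 → s = 17.0000
seg 2 [43.7°–152.6°] dwell: s stays 17.0000
seg 3 [152.6°–318.8°] simple-harmonic, h=-17: θ=195.2° here. β=42.6, B=166.2. -17/2·(1 − cos(π·0.2563)) = -2.6101 → s = 14.3899
seg 3 [152.6°–318.8°] simple-harmonic, h=-17: θ=224.8° here. β=72.2, B=166.2. -17/2·(1 − cos(π·0.4344)) = -6.7610 → s = 10.2390
seg 3 [152.6°–318.8°] simple-harmonic, h=-17: θ=285.3° here. β=132.7, B=166.2. -17/2·(1 − cos(π·0.7984)) = -15.3520 → s = 1.6480

θ=195.2°: 14.3899
θ=224.8°: 10.2390
θ=285.3°: 1.6480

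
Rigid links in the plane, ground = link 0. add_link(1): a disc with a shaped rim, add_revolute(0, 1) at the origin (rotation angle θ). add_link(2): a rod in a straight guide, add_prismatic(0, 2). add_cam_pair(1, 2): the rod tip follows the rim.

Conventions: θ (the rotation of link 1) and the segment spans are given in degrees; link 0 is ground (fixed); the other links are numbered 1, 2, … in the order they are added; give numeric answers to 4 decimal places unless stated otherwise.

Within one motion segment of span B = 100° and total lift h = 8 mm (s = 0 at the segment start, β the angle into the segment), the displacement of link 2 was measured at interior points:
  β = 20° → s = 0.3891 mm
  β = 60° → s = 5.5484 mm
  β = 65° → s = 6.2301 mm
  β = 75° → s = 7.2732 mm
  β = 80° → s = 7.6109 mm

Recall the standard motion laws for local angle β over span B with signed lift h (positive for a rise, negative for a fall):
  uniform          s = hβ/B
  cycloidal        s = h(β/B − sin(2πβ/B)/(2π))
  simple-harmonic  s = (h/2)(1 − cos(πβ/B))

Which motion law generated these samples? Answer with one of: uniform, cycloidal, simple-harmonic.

candidates at β/B = r: uniform s = h·r (linear in β); cycloidal s = h·(r − sin(2πr)/(2π)); simple-harmonic s = (h/2)(1 − cos(πr))
β=20°: printed 0.3891 | uniform 1.6000, cycloidal 0.3891, simple-harmonic 0.7639
β=60°: printed 5.5484 | uniform 4.8000, cycloidal 5.5484, simple-harmonic 5.2361
β=65°: printed 6.2301 | uniform 5.2000, cycloidal 6.2301, simple-harmonic 5.8160
β=75°: printed 7.2732 | uniform 6.0000, cycloidal 7.2732, simple-harmonic 6.8284
β=80°: printed 7.6109 | uniform 6.4000, cycloidal 7.6109, simple-harmonic 7.2361
only one law matches every sample → cycloidal

cycloidal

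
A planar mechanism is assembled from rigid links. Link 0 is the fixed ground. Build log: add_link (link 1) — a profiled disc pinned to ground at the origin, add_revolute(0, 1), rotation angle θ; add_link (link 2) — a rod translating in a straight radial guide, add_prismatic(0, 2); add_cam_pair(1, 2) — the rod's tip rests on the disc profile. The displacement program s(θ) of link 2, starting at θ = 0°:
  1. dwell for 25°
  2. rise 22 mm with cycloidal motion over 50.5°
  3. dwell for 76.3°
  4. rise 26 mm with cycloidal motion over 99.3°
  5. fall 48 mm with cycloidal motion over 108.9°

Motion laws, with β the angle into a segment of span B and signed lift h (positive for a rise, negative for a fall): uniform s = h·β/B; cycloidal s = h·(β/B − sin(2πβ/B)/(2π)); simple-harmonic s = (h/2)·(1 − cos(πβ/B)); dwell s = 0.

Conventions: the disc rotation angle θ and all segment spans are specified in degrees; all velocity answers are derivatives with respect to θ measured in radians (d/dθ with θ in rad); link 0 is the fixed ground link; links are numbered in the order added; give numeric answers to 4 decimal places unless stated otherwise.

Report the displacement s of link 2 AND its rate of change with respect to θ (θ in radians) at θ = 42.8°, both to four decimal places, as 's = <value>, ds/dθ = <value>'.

seg 1 [0°–25°] dwell: s stays 0.0000
seg 2 [25°–75.5°] cycloidal, h=22: θ=42.8° here. β=17.8, B=50.5. 22·(0.3525 − sin(2π·0.3525)/(2π)) = 4.9541 → s = 4.9541
velocity in seg [25°–75.5°] (cycloidal), θ in radians: β = 17.8° = 0.3107 rad, B = 50.5° = 0.8814 rad; ds/dθ = (h/B)(1 − cos(2πβ/B)) = (22/0.8814)(1 − cos(2π·0.3525)) = 39.944245 mm/rad

s = 4.9541, ds/dθ = 39.9442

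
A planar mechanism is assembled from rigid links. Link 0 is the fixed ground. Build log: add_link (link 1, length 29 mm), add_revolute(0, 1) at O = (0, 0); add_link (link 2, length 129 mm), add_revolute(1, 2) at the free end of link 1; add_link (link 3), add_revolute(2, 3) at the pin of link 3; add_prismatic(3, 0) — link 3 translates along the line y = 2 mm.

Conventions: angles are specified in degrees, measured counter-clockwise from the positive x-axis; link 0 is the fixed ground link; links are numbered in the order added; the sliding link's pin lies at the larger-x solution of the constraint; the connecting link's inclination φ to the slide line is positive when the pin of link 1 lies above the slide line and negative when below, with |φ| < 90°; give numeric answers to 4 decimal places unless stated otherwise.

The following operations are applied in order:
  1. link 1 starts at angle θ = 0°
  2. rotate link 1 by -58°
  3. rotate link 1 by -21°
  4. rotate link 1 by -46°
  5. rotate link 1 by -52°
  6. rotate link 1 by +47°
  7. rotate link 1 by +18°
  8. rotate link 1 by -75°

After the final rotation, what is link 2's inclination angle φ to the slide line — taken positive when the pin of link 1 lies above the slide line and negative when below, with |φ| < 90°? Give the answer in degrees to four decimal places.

geometry: r = 29 mm, L = 129 mm, e = 2 mm; θ starts at 0°
rotate link 1 by -58°: θ ← 0° -58° = -58°
rotate link 1 by -21°: θ ← -58° -21° = -79°
rotate link 1 by -46°: θ ← -79° -46° = -125°
rotate link 1 by -52°: θ ← -125° -52° = -177°
rotate link 1 by +47°: θ ← -177° +47° = -130°
rotate link 1 by +18°: θ ← -130° +18° = -112°
rotate link 1 by -75°: θ ← -112° -75° = -187°
h = r sin θ − e = 3.534211 − 2 = 1.534211
sin φ = h / L = 1.534211 / 129 = 0.01189311
φ = arcsin(0.01189311) = 0.681441°

0.6814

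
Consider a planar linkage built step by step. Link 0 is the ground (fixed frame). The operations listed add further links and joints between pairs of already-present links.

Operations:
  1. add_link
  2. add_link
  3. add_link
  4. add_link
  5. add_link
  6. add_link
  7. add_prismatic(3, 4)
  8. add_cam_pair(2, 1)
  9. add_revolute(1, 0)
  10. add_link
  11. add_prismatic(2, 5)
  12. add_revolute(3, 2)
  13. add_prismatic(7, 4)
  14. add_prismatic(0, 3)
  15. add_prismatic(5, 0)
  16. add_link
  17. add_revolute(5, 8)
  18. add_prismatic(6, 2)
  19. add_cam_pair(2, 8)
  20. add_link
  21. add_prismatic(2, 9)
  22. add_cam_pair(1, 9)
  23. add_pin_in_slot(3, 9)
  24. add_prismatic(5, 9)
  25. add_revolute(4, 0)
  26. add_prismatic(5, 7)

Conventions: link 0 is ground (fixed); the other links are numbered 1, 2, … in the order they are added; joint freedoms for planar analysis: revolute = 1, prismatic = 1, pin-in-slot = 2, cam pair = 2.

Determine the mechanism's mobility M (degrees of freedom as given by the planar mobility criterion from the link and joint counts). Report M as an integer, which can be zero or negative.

(L,J1,J2)=(1,0,0); link0 fixed
link1: (2,0,0)
link2: (3,0,0)
link3: (4,0,0)
link4: (5,0,0)
link5: (6,0,0)
link6: (7,0,0)
P 3-4 [J1]: (7,1,0)
C 2-1 [J2]: (7,1,1)
R 1-0 [J1]: (7,2,1)
link7: (8,2,1)
P 2-5 [J1]: (8,3,1)
R 3-2 [J1]: (8,4,1)
P 7-4 [J1]: (8,5,1)
P 0-3 [J1]: (8,6,1)
P 5-0 [J1]: (8,7,1)
link8: (9,7,1)
R 5-8 [J1]: (9,8,1)
P 6-2 [J1]: (9,9,1)
C 2-8 [J2]: (9,9,2)
link9: (10,9,2)
P 2-9 [J1]: (10,10,2)
C 1-9 [J2]: (10,10,3)
PS 3-9 [J2]: (10,10,4)
P 5-9 [J1]: (10,11,4)
R 4-0 [J1]: (10,12,4)
P 5-7 [J1]: (10,13,4)
Grübler: 3·9 − 2·13 − 4 = -3

M = -3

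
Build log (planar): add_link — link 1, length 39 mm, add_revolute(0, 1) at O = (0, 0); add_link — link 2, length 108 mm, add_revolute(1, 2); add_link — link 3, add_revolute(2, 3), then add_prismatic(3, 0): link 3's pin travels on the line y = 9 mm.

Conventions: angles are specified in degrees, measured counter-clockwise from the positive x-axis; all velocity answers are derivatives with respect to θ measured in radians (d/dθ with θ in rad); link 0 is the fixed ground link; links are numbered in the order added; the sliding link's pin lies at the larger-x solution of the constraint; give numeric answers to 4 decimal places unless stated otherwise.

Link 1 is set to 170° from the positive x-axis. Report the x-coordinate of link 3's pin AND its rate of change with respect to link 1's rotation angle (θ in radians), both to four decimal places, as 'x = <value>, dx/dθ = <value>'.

geometry: r = 39 mm, L = 108 mm, e = 9 mm
crank pin P = (r cos θ, r sin θ) = (-38.407502, 6.772279)
h = r sin θ − e = 6.772279 − 9 = -2.227721
x = r cos θ + √(L² − h²) = -38.407502 + 107.977022 = 69.569520
dx/dθ = −r sin θ − h·r cos θ/√(L² − h²) (θ in radians; h = -2.227721) = -7.564681

x = 69.5695, dx/dθ = -7.5647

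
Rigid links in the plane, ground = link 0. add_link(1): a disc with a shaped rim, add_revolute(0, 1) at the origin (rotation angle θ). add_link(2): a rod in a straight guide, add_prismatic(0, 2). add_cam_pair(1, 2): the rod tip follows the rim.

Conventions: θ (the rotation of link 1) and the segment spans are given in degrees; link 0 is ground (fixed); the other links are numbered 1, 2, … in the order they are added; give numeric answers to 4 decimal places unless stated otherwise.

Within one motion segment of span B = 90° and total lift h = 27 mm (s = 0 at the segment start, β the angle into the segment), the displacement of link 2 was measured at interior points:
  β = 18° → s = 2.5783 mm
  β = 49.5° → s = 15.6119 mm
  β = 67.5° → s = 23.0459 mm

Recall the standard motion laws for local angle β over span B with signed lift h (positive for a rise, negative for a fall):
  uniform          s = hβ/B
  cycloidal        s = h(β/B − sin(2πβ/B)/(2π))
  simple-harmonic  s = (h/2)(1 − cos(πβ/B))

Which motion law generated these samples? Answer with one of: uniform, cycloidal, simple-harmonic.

candidates at β/B = r: uniform s = h·r (linear in β); cycloidal s = h·(r − sin(2πr)/(2π)); simple-harmonic s = (h/2)(1 − cos(πr))
β=18°: printed 2.5783 | uniform 5.4000, cycloidal 1.3131, simple-harmonic 2.5783
β=49.5°: printed 15.6119 | uniform 14.8500, cycloidal 16.1779, simple-harmonic 15.6119
β=67.5°: printed 23.0459 | uniform 20.2500, cycloidal 24.5472, simple-harmonic 23.0459
only one law matches every sample → simple-harmonic

simple-harmonic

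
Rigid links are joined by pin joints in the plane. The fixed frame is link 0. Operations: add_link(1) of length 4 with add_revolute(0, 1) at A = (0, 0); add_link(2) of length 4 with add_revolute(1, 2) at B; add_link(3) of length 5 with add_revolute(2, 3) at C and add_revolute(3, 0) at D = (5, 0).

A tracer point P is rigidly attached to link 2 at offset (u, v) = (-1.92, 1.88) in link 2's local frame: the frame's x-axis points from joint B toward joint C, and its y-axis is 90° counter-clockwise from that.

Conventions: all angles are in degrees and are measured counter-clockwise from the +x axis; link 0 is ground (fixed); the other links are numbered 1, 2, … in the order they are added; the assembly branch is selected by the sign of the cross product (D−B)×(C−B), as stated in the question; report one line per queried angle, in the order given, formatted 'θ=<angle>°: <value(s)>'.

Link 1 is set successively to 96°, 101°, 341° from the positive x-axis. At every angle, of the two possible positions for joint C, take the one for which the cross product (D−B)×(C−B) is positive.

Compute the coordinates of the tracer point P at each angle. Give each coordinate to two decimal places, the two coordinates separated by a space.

A=(0,0), D=(5.00,0)
θ=96°: B = A + 4.00·(cos96°, sin96°) = (-0.4181, 3.9781)
θ=96°: |BD| = 6.7217
θ=96°: circle(B,4.00) ∩ circle(D,5.00): a=2.6914, h=2.9591
θ=96°:   candidates: C₊=(3.5026,4.7705) cross=19.890; C₋=(-0.0000,-0.0000) cross=-19.890
θ=96°:   branch + wants cross > 0 → take C=(3.5026,4.7705) (cross=19.890)
θ=96°: ex = (C−B)/|BC| = (0.9802,0.1981); ey = (-0.1981,0.9802)
θ=96°: P = B + -1.92·ex + 1.88·ey = (-2.6725,5.4405)
θ=101°: B = A + 4.00·(cos101°, sin101°) = (-0.7632, 3.9265)
θ=101°: |BD| = 6.9737
θ=101°: circle(B,4.00) ∩ circle(D,5.00): a=2.8416, h=2.8152
θ=101°:   candidates: C₊=(3.1702,4.6532) cross=19.633; C₋=(-0.0000,0.0000) cross=-19.633
θ=101°:   branch + wants cross > 0 → take C=(3.1702,4.6532) (cross=19.633)
θ=101°: ex = (C−B)/|BC| = (0.9834,0.1817); ey = (-0.1817,0.9834)
θ=101°: P = B + -1.92·ex + 1.88·ey = (-2.9928,5.4264)
θ=341°: B = A + 4.00·(cos341°, sin341°) = (3.7821, -1.3023)
θ=341°: |BD| = 1.7830
θ=341°: circle(B,4.00) ∩ circle(D,5.00): a=-1.6322, h=3.6518
θ=341°:   candidates: C₊=(0.0000,-0.0000) cross=6.511; C₋=(5.3343,-4.9888) cross=-6.511
θ=341°:   branch + wants cross > 0 → take C=(0.0000,-0.0000) (cross=6.511)
θ=341°: ex = (C−B)/|BC| = (-0.9455,0.3256); ey = (-0.3256,-0.9455)
θ=341°: P = B + -1.92·ex + 1.88·ey = (4.9854,-3.7049)

θ=96°: -2.67 5.44
θ=101°: -2.99 5.43
θ=341°: 4.99 -3.70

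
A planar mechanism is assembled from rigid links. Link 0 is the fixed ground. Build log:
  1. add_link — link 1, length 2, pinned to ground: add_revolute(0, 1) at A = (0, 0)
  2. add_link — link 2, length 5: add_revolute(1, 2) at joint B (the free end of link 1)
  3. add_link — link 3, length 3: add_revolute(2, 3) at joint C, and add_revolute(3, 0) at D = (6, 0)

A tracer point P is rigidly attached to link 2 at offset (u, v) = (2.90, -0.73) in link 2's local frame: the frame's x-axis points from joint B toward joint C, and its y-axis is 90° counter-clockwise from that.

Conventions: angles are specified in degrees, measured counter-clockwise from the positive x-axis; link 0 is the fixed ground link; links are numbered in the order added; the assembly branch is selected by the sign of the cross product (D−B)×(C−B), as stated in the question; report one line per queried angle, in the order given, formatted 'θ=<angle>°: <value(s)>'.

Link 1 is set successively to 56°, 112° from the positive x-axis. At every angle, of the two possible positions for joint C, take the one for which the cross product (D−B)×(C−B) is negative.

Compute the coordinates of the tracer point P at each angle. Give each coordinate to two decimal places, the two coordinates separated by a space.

A=(0,0), D=(6.00,0)
θ=56°: B = A + 2.00·(cos56°, sin56°) = (1.1184, 1.6581)
θ=56°: |BD| = 5.1555
θ=56°: circle(B,5.00) ∩ circle(D,3.00): a=4.1295, h=2.8191
θ=56°:   candidates: C₊=(5.9351,2.9993) cross=14.534; C₋=(4.1218,-2.3393) cross=-14.534
θ=56°:   branch - wants cross < 0 → take C=(4.1218,-2.3393) (cross=-14.534)
θ=56°: ex = (C−B)/|BC| = (0.6007,-0.7995); ey = (0.7995,0.6007)
θ=56°: P = B + 2.90·ex + -0.73·ey = (2.2768,-1.0989)
θ=112°: B = A + 2.00·(cos112°, sin112°) = (-0.7492, 1.8544)
θ=112°: |BD| = 6.9993
θ=112°: circle(B,5.00) ∩ circle(D,3.00): a=4.6426, h=1.8563
θ=112°:   candidates: C₊=(4.2193,2.4144) cross=12.993; C₋=(3.2357,-1.1656) cross=-12.993
θ=112°:   branch - wants cross < 0 → take C=(3.2357,-1.1656) (cross=-12.993)
θ=112°: ex = (C−B)/|BC| = (0.7970,-0.6040); ey = (0.6040,0.7970)
θ=112°: P = B + 2.90·ex + -0.73·ey = (1.1211,-0.4790)

θ=56°: 2.28 -1.10
θ=112°: 1.12 -0.48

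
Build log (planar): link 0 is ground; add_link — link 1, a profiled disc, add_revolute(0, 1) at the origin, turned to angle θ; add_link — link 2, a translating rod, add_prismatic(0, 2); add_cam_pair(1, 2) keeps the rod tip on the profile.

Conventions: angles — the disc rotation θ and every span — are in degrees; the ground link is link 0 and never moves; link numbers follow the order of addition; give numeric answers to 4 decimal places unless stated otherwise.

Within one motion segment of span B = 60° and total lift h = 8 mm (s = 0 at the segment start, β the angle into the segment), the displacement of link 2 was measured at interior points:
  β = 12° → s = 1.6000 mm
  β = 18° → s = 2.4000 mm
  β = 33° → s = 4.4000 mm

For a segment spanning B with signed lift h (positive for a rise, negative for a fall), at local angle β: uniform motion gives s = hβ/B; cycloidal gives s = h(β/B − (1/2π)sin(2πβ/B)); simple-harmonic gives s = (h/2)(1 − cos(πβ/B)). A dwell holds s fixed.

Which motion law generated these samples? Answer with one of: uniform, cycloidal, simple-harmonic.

candidates at β/B = r: uniform s = h·r (linear in β); cycloidal s = h·(r − sin(2πr)/(2π)); simple-harmonic s = (h/2)(1 − cos(πr))
β=12°: printed 1.6000 | uniform 1.6000, cycloidal 0.3891, simple-harmonic 0.7639
β=18°: printed 2.4000 | uniform 2.4000, cycloidal 1.1891, simple-harmonic 1.6489
β=33°: printed 4.4000 | uniform 4.4000, cycloidal 4.7935, simple-harmonic 4.6257
only one law matches every sample → uniform

uniform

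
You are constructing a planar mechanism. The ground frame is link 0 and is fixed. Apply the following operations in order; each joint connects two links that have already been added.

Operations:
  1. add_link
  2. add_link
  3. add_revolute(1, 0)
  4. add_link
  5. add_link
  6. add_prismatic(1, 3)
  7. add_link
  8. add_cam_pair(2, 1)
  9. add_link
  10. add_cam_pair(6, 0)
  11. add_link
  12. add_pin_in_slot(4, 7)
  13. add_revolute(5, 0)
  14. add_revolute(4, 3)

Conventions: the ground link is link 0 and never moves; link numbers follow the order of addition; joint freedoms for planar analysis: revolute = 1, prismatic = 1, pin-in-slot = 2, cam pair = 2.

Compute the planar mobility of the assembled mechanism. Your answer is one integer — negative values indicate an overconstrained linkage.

link 0 = ground. State L|J1|J2 = 1|0|0
+link1  2|0|0
+link2  3|0|0
R(1,0) f=1→J1  3|1|0
+link3  4|1|0
+link4  5|1|0
P(1,3) f=1→J1  5|2|0
+link5  6|2|0
C(2,1) f=2→J2  6|2|1
+link6  7|2|1
C(6,0) f=2→J2  7|2|2
+link7  8|2|2
PS(4,7) f=2→J2  8|2|3
R(5,0) f=1→J1  8|3|3
R(4,3) f=1→J1  8|4|3
M = 3(8−1)−2·4−3 = 21−8−3 = 10

M = 10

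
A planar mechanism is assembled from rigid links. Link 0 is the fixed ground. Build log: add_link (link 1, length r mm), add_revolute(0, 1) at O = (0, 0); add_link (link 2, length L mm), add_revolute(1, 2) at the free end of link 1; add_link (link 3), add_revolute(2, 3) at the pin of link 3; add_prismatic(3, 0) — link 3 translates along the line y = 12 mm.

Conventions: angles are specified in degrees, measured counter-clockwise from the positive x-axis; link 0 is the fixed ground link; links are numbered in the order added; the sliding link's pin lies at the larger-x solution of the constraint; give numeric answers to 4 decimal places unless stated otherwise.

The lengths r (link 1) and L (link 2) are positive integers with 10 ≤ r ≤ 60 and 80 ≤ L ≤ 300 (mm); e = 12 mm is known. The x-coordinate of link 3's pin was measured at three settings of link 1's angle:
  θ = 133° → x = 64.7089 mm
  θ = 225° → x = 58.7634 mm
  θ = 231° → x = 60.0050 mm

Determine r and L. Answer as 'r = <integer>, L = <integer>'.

constraint per measurement: (x − r cos θ)² + (r sin θ − e)² = L²
subtracting the θ₁ and θ₂ equations cancels the r² and L² terms:
r = (x₁² − x₂²) / (2[(x₁cos θ₁ + e sin θ₁) − (x₂cos θ₂ + e sin θ₂)]) = 24.9999 → r = 25
L² = (x₁ − r cos θ₁)² + (r sin θ₁ − e)² = 6723.9977 → L = 82.0000 → L = 82
check at θ₃=231°: x = 60.0050 (printed 60.0050) ✓

r = 25, L = 82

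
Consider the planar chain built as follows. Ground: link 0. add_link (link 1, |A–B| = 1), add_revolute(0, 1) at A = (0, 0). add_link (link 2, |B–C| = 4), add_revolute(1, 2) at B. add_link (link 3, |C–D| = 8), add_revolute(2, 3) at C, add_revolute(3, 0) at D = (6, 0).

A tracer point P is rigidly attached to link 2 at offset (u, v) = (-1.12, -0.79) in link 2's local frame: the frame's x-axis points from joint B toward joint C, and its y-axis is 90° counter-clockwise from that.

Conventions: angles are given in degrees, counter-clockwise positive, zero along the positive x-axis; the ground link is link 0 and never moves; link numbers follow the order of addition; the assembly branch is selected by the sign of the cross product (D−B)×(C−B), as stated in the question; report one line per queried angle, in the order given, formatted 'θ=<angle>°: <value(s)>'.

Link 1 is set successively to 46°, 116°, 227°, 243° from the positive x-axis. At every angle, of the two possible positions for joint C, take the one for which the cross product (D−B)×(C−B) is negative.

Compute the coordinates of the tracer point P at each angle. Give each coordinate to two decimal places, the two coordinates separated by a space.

A=(0,0), D=(6.00,0)
θ=46°: B = A + 1.00·(cos46°, sin46°) = (0.6947, 0.7193)
θ=46°: |BD| = 5.3539
θ=46°: circle(B,4.00) ∩ circle(D,8.00): a=-1.8058, h=3.5692
θ=46°:   candidates: C₊=(-0.6152,4.4988) cross=19.109; C₋=(-1.5743,-2.5749) cross=-19.109
θ=46°:   branch - wants cross < 0 → take C=(-1.5743,-2.5749) (cross=-19.109)
θ=46°: ex = (C−B)/|BC| = (-0.5672,-0.8236); ey = (0.8236,-0.5672)
θ=46°: P = B + -1.12·ex + -0.79·ey = (0.6794,2.0898)
θ=116°: B = A + 1.00·(cos116°, sin116°) = (-0.4384, 0.8988)
θ=116°: |BD| = 6.5008
θ=116°: circle(B,4.00) ∩ circle(D,8.00): a=-0.4414, h=3.9756
θ=116°:   candidates: C₊=(-0.3259,4.8972) cross=25.844; C₋=(-1.4252,-2.9776) cross=-25.844
θ=116°:   branch - wants cross < 0 → take C=(-1.4252,-2.9776) (cross=-25.844)
θ=116°: ex = (C−B)/|BC| = (-0.2467,-0.9691); ey = (0.9691,-0.2467)
θ=116°: P = B + -1.12·ex + -0.79·ey = (-0.9276,2.1791)
θ=227°: B = A + 1.00·(cos227°, sin227°) = (-0.6820, -0.7314)
θ=227°: |BD| = 6.7219
θ=227°: circle(B,4.00) ∩ circle(D,8.00): a=-0.2095, h=3.9945
θ=227°:   candidates: C₊=(-1.3248,3.2167) cross=26.851; C₋=(-0.4556,-4.7249) cross=-26.851
θ=227°:   branch - wants cross < 0 → take C=(-0.4556,-4.7249) (cross=-26.851)
θ=227°: ex = (C−B)/|BC| = (0.0566,-0.9984); ey = (0.9984,0.0566)
θ=227°: P = B + -1.12·ex + -0.79·ey = (-1.5341,0.3421)
θ=243°: B = A + 1.00·(cos243°, sin243°) = (-0.4540, -0.8910)
θ=243°: |BD| = 6.5152
θ=243°: circle(B,4.00) ∩ circle(D,8.00): a=-0.4261, h=3.9772
θ=243°:   candidates: C₊=(-1.4200,2.9906) cross=25.913; C₋=(-0.3322,-4.8892) cross=-25.913
θ=243°:   branch - wants cross < 0 → take C=(-0.3322,-4.8892) (cross=-25.913)
θ=243°: ex = (C−B)/|BC| = (0.0305,-0.9995); ey = (0.9995,0.0305)
θ=243°: P = B + -1.12·ex + -0.79·ey = (-1.2777,0.2044)

θ=46°: 0.68 2.09
θ=116°: -0.93 2.18
θ=227°: -1.53 0.34
θ=243°: -1.28 0.20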